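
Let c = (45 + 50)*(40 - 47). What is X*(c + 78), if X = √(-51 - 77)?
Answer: -4696*I*√2 ≈ -6641.1*I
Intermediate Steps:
c = -665 (c = 95*(-7) = -665)
X = 8*I*√2 (X = √(-128) = 8*I*√2 ≈ 11.314*I)
X*(c + 78) = (8*I*√2)*(-665 + 78) = (8*I*√2)*(-587) = -4696*I*√2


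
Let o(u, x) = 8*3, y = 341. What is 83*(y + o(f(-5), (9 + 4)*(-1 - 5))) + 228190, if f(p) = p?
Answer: 258485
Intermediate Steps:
o(u, x) = 24
83*(y + o(f(-5), (9 + 4)*(-1 - 5))) + 228190 = 83*(341 + 24) + 228190 = 83*365 + 228190 = 30295 + 228190 = 258485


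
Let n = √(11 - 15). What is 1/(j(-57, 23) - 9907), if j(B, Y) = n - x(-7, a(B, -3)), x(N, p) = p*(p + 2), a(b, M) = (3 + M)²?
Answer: -9907/98148653 - 2*I/98148653 ≈ -0.00010094 - 2.0377e-8*I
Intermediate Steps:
x(N, p) = p*(2 + p)
n = 2*I (n = √(-4) = 2*I ≈ 2.0*I)
j(B, Y) = 2*I (j(B, Y) = 2*I - (3 - 3)²*(2 + (3 - 3)²) = 2*I - 0²*(2 + 0²) = 2*I - 0*(2 + 0) = 2*I - 0*2 = 2*I - 1*0 = 2*I + 0 = 2*I)
1/(j(-57, 23) - 9907) = 1/(2*I - 9907) = 1/(-9907 + 2*I) = (-9907 - 2*I)/98148653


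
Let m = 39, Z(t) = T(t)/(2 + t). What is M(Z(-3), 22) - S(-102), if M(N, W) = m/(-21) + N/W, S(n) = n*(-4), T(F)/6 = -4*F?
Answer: -31811/77 ≈ -413.13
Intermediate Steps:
T(F) = -24*F (T(F) = 6*(-4*F) = -24*F)
S(n) = -4*n
Z(t) = -24*t/(2 + t) (Z(t) = (-24*t)/(2 + t) = -24*t/(2 + t))
M(N, W) = -13/7 + N/W (M(N, W) = 39/(-21) + N/W = 39*(-1/21) + N/W = -13/7 + N/W)
M(Z(-3), 22) - S(-102) = (-13/7 - 24*(-3)/(2 - 3)/22) - (-4)*(-102) = (-13/7 - 24*(-3)/(-1)*(1/22)) - 1*408 = (-13/7 - 24*(-3)*(-1)*(1/22)) - 408 = (-13/7 - 72*1/22) - 408 = (-13/7 - 36/11) - 408 = -395/77 - 408 = -31811/77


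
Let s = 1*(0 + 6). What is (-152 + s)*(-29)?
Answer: 4234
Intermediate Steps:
s = 6 (s = 1*6 = 6)
(-152 + s)*(-29) = (-152 + 6)*(-29) = -146*(-29) = 4234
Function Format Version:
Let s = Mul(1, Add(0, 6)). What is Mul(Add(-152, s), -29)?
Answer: 4234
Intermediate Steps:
s = 6 (s = Mul(1, 6) = 6)
Mul(Add(-152, s), -29) = Mul(Add(-152, 6), -29) = Mul(-146, -29) = 4234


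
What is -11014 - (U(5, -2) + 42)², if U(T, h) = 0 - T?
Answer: -12383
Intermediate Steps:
U(T, h) = -T
-11014 - (U(5, -2) + 42)² = -11014 - (-1*5 + 42)² = -11014 - (-5 + 42)² = -11014 - 1*37² = -11014 - 1*1369 = -11014 - 1369 = -12383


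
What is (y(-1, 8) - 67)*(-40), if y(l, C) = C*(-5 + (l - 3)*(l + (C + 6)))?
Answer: 20920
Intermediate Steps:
y(l, C) = C*(-5 + (-3 + l)*(6 + C + l)) (y(l, C) = C*(-5 + (-3 + l)*(l + (6 + C))) = C*(-5 + (-3 + l)*(6 + C + l)))
(y(-1, 8) - 67)*(-40) = (8*(-23 + (-1)² - 3*8 + 3*(-1) + 8*(-1)) - 67)*(-40) = (8*(-23 + 1 - 24 - 3 - 8) - 67)*(-40) = (8*(-57) - 67)*(-40) = (-456 - 67)*(-40) = -523*(-40) = 20920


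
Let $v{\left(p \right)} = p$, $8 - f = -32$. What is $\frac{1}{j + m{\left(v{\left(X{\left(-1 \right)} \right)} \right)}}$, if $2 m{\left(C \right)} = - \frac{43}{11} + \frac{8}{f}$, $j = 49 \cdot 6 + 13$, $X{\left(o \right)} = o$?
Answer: $\frac{55}{16783} \approx 0.0032771$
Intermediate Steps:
$f = 40$ ($f = 8 - -32 = 8 + 32 = 40$)
$j = 307$ ($j = 294 + 13 = 307$)
$m{\left(C \right)} = - \frac{102}{55}$ ($m{\left(C \right)} = \frac{- \frac{43}{11} + \frac{8}{40}}{2} = \frac{\left(-43\right) \frac{1}{11} + 8 \cdot \frac{1}{40}}{2} = \frac{- \frac{43}{11} + \frac{1}{5}}{2} = \frac{1}{2} \left(- \frac{204}{55}\right) = - \frac{102}{55}$)
$\frac{1}{j + m{\left(v{\left(X{\left(-1 \right)} \right)} \right)}} = \frac{1}{307 - \frac{102}{55}} = \frac{1}{\frac{16783}{55}} = \frac{55}{16783}$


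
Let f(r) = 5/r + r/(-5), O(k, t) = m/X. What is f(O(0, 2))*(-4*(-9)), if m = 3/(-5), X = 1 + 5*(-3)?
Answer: 734946/175 ≈ 4199.7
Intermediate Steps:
X = -14 (X = 1 - 15 = -14)
m = -⅗ (m = 3*(-⅕) = -⅗ ≈ -0.60000)
O(k, t) = 3/70 (O(k, t) = -⅗/(-14) = -⅗*(-1/14) = 3/70)
f(r) = 5/r - r/5 (f(r) = 5/r + r*(-⅕) = 5/r - r/5)
f(O(0, 2))*(-4*(-9)) = (5/(3/70) - ⅕*3/70)*(-4*(-9)) = (5*(70/3) - 3/350)*36 = (350/3 - 3/350)*36 = (122491/1050)*36 = 734946/175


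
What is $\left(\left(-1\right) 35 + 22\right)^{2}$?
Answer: $169$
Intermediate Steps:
$\left(\left(-1\right) 35 + 22\right)^{2} = \left(-35 + 22\right)^{2} = \left(-13\right)^{2} = 169$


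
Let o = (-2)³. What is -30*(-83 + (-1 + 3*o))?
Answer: 3240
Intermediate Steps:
o = -8
-30*(-83 + (-1 + 3*o)) = -30*(-83 + (-1 + 3*(-8))) = -30*(-83 + (-1 - 24)) = -30*(-83 - 25) = -30*(-108) = 3240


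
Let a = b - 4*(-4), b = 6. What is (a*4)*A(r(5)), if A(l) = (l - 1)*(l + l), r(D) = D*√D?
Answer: 22000 - 880*√5 ≈ 20032.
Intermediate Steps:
r(D) = D^(3/2)
A(l) = 2*l*(-1 + l) (A(l) = (-1 + l)*(2*l) = 2*l*(-1 + l))
a = 22 (a = 6 - 4*(-4) = 6 + 16 = 22)
(a*4)*A(r(5)) = (22*4)*(2*5^(3/2)*(-1 + 5^(3/2))) = 88*(2*(5*√5)*(-1 + 5*√5)) = 88*(10*√5*(-1 + 5*√5)) = 880*√5*(-1 + 5*√5)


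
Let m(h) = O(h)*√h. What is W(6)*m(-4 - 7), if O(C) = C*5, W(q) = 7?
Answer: -385*I*√11 ≈ -1276.9*I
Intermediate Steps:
O(C) = 5*C
m(h) = 5*h^(3/2) (m(h) = (5*h)*√h = 5*h^(3/2))
W(6)*m(-4 - 7) = 7*(5*(-4 - 7)^(3/2)) = 7*(5*(-11)^(3/2)) = 7*(5*(-11*I*√11)) = 7*(-55*I*√11) = -385*I*√11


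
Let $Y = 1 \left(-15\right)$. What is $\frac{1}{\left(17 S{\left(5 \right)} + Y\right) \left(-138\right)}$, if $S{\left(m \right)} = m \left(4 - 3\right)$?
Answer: $- \frac{1}{9660} \approx -0.00010352$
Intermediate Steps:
$S{\left(m \right)} = m$ ($S{\left(m \right)} = m 1 = m$)
$Y = -15$
$\frac{1}{\left(17 S{\left(5 \right)} + Y\right) \left(-138\right)} = \frac{1}{\left(17 \cdot 5 - 15\right) \left(-138\right)} = \frac{1}{\left(85 - 15\right) \left(-138\right)} = \frac{1}{70 \left(-138\right)} = \frac{1}{-9660} = - \frac{1}{9660}$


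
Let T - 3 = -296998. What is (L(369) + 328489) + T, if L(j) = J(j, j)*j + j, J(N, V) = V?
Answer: 168024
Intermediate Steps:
T = -296995 (T = 3 - 296998 = -296995)
L(j) = j + j**2 (L(j) = j*j + j = j**2 + j = j + j**2)
(L(369) + 328489) + T = (369*(1 + 369) + 328489) - 296995 = (369*370 + 328489) - 296995 = (136530 + 328489) - 296995 = 465019 - 296995 = 168024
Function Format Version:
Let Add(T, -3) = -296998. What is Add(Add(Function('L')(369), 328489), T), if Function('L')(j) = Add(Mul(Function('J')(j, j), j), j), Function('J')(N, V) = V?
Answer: 168024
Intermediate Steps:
T = -296995 (T = Add(3, -296998) = -296995)
Function('L')(j) = Add(j, Pow(j, 2)) (Function('L')(j) = Add(Mul(j, j), j) = Add(Pow(j, 2), j) = Add(j, Pow(j, 2)))
Add(Add(Function('L')(369), 328489), T) = Add(Add(Mul(369, Add(1, 369)), 328489), -296995) = Add(Add(Mul(369, 370), 328489), -296995) = Add(Add(136530, 328489), -296995) = Add(465019, -296995) = 168024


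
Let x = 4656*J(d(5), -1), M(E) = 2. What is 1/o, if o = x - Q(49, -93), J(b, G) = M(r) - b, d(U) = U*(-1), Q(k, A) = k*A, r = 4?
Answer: 1/37149 ≈ 2.6919e-5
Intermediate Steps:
Q(k, A) = A*k
d(U) = -U
J(b, G) = 2 - b
x = 32592 (x = 4656*(2 - (-1)*5) = 4656*(2 - 1*(-5)) = 4656*(2 + 5) = 4656*7 = 32592)
o = 37149 (o = 32592 - (-93)*49 = 32592 - 1*(-4557) = 32592 + 4557 = 37149)
1/o = 1/37149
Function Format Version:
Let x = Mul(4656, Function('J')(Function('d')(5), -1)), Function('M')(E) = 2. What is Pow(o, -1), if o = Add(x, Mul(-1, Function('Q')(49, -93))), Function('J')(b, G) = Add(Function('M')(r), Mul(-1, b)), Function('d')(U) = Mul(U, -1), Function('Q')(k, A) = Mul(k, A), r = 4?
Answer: Rational(1, 37149) ≈ 2.6919e-5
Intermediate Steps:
Function('Q')(k, A) = Mul(A, k)
Function('d')(U) = Mul(-1, U)
Function('J')(b, G) = Add(2, Mul(-1, b))
x = 32592 (x = Mul(4656, Add(2, Mul(-1, Mul(-1, 5)))) = Mul(4656, Add(2, Mul(-1, -5))) = Mul(4656, Add(2, 5)) = Mul(4656, 7) = 32592)
o = 37149 (o = Add(32592, Mul(-1, Mul(-93, 49))) = Add(32592, Mul(-1, -4557)) = Add(32592, 4557) = 37149)
Pow(o, -1) = Pow(37149, -1) = Rational(1, 37149)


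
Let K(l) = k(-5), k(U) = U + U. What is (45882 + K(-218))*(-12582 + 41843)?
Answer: 1342260592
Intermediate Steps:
k(U) = 2*U
K(l) = -10 (K(l) = 2*(-5) = -10)
(45882 + K(-218))*(-12582 + 41843) = (45882 - 10)*(-12582 + 41843) = 45872*29261 = 1342260592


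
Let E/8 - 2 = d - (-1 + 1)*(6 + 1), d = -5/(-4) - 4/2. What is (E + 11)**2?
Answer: 441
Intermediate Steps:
d = -3/4 (d = -5*(-1/4) - 4*1/2 = 5/4 - 2 = -3/4 ≈ -0.75000)
E = 10 (E = 16 + 8*(-3/4 - (-1 + 1)*(6 + 1)) = 16 + 8*(-3/4 - 0*7) = 16 + 8*(-3/4 - 1*0) = 16 + 8*(-3/4 + 0) = 16 + 8*(-3/4) = 16 - 6 = 10)
(E + 11)**2 = (10 + 11)**2 = 21**2 = 441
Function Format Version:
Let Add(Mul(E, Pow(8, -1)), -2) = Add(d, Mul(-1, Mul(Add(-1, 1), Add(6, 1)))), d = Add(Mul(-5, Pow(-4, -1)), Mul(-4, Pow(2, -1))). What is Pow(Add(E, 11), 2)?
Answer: 441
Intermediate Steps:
d = Rational(-3, 4) (d = Add(Mul(-5, Rational(-1, 4)), Mul(-4, Rational(1, 2))) = Add(Rational(5, 4), -2) = Rational(-3, 4) ≈ -0.75000)
E = 10 (E = Add(16, Mul(8, Add(Rational(-3, 4), Mul(-1, Mul(Add(-1, 1), Add(6, 1)))))) = Add(16, Mul(8, Add(Rational(-3, 4), Mul(-1, Mul(0, 7))))) = Add(16, Mul(8, Add(Rational(-3, 4), Mul(-1, 0)))) = Add(16, Mul(8, Add(Rational(-3, 4), 0))) = Add(16, Mul(8, Rational(-3, 4))) = Add(16, -6) = 10)
Pow(Add(E, 11), 2) = Pow(Add(10, 11), 2) = Pow(21, 2) = 441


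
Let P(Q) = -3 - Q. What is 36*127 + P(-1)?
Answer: 4570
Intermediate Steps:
36*127 + P(-1) = 36*127 + (-3 - 1*(-1)) = 4572 + (-3 + 1) = 4572 - 2 = 4570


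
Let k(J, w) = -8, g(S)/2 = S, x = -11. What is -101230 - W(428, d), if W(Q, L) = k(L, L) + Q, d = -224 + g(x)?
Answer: -101650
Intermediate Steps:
g(S) = 2*S
d = -246 (d = -224 + 2*(-11) = -224 - 22 = -246)
W(Q, L) = -8 + Q
-101230 - W(428, d) = -101230 - (-8 + 428) = -101230 - 1*420 = -101230 - 420 = -101650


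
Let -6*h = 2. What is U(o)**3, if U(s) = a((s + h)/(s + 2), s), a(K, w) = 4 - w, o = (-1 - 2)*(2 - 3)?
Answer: 1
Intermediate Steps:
h = -1/3 (h = -1/6*2 = -1/3 ≈ -0.33333)
o = 3 (o = -3*(-1) = 3)
U(s) = 4 - s
U(o)**3 = (4 - 1*3)**3 = (4 - 3)**3 = 1**3 = 1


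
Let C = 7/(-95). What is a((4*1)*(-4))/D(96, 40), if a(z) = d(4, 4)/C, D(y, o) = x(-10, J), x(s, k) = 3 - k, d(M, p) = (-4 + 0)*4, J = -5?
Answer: 190/7 ≈ 27.143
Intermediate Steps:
d(M, p) = -16 (d(M, p) = -4*4 = -16)
C = -7/95 (C = 7*(-1/95) = -7/95 ≈ -0.073684)
D(y, o) = 8 (D(y, o) = 3 - 1*(-5) = 3 + 5 = 8)
a(z) = 1520/7 (a(z) = -16/(-7/95) = -16*(-95/7) = 1520/7)
a((4*1)*(-4))/D(96, 40) = (1520/7)/8 = (1520/7)*(⅛) = 190/7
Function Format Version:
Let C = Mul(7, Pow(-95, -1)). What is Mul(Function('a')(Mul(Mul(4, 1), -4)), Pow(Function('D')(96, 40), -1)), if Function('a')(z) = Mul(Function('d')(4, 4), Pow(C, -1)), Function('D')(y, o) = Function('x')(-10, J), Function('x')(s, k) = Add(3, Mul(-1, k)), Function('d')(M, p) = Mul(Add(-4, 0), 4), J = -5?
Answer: Rational(190, 7) ≈ 27.143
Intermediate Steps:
Function('d')(M, p) = -16 (Function('d')(M, p) = Mul(-4, 4) = -16)
C = Rational(-7, 95) (C = Mul(7, Rational(-1, 95)) = Rational(-7, 95) ≈ -0.073684)
Function('D')(y, o) = 8 (Function('D')(y, o) = Add(3, Mul(-1, -5)) = Add(3, 5) = 8)
Function('a')(z) = Rational(1520, 7) (Function('a')(z) = Mul(-16, Pow(Rational(-7, 95), -1)) = Mul(-16, Rational(-95, 7)) = Rational(1520, 7))
Mul(Function('a')(Mul(Mul(4, 1), -4)), Pow(Function('D')(96, 40), -1)) = Mul(Rational(1520, 7), Pow(8, -1)) = Mul(Rational(1520, 7), Rational(1, 8)) = Rational(190, 7)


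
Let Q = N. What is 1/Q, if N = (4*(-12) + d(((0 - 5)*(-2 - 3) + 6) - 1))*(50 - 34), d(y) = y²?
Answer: 1/13632 ≈ 7.3357e-5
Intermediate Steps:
N = 13632 (N = (4*(-12) + (((0 - 5)*(-2 - 3) + 6) - 1)²)*(50 - 34) = (-48 + ((-5*(-5) + 6) - 1)²)*16 = (-48 + ((25 + 6) - 1)²)*16 = (-48 + (31 - 1)²)*16 = (-48 + 30²)*16 = (-48 + 900)*16 = 852*16 = 13632)
Q = 13632
1/Q = 1/13632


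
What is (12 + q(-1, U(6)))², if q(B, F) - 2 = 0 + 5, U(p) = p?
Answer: 361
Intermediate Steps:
q(B, F) = 7 (q(B, F) = 2 + (0 + 5) = 2 + 5 = 7)
(12 + q(-1, U(6)))² = (12 + 7)² = 19² = 361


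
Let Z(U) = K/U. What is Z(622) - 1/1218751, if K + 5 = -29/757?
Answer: -2324393584/286926891677 ≈ -0.0081010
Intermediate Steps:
K = -3814/757 (K = -5 - 29/757 = -3814/757 ≈ -5.0383)
Z(U) = -3814/(757*U)
Z(622) - 1/1218751 = -3814/757/622 - 1/1218751 = -3814/757*1/622 - 1*1/1218751 = -1907/235427 - 1/1218751 = -2324393584/286926891677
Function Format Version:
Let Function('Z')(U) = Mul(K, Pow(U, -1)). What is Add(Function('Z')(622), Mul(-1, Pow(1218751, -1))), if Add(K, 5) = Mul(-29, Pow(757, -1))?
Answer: Rational(-2324393584, 286926891677) ≈ -0.0081010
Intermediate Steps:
K = Rational(-3814, 757) (K = Add(-5, Mul(-29, Pow(757, -1))) = Add(-5, Mul(-29, Rational(1, 757))) = Add(-5, Rational(-29, 757)) = Rational(-3814, 757) ≈ -5.0383)
Function('Z')(U) = Mul(Rational(-3814, 757), Pow(U, -1))
Add(Function('Z')(622), Mul(-1, Pow(1218751, -1))) = Add(Mul(Rational(-3814, 757), Pow(622, -1)), Mul(-1, Pow(1218751, -1))) = Add(Mul(Rational(-3814, 757), Rational(1, 622)), Mul(-1, Rational(1, 1218751))) = Add(Rational(-1907, 235427), Rational(-1, 1218751)) = Rational(-2324393584, 286926891677)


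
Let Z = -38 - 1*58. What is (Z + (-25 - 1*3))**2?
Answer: 15376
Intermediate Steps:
Z = -96 (Z = -38 - 58 = -96)
(Z + (-25 - 1*3))**2 = (-96 + (-25 - 1*3))**2 = (-96 + (-25 - 3))**2 = (-96 - 28)**2 = (-124)**2 = 15376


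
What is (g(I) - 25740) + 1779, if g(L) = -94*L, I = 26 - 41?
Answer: -22551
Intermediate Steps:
I = -15
(g(I) - 25740) + 1779 = (-94*(-15) - 25740) + 1779 = (1410 - 25740) + 1779 = -24330 + 1779 = -22551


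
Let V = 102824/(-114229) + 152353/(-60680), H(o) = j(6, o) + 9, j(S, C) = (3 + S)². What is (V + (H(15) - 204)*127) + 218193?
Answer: 1412009710908643/6931415720 ≈ 2.0371e+5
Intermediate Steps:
H(o) = 90 (H(o) = (3 + 6)² + 9 = 9² + 9 = 81 + 9 = 90)
V = -23642491157/6931415720 (V = 102824*(-1/114229) + 152353*(-1/60680) = -102824/114229 - 152353/60680 = -23642491157/6931415720 ≈ -3.4109)
(V + (H(15) - 204)*127) + 218193 = (-23642491157/6931415720 + (90 - 204)*127) + 218193 = (-23642491157/6931415720 - 114*127) + 218193 = (-23642491157/6931415720 - 14478) + 218193 = -100376679285317/6931415720 + 218193 = 1412009710908643/6931415720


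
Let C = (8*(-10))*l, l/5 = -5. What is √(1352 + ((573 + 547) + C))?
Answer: 2*√1118 ≈ 66.873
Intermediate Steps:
l = -25 (l = 5*(-5) = -25)
C = 2000 (C = (8*(-10))*(-25) = -80*(-25) = 2000)
√(1352 + ((573 + 547) + C)) = √(1352 + ((573 + 547) + 2000)) = √(1352 + (1120 + 2000)) = √(1352 + 3120) = √4472 = 2*√1118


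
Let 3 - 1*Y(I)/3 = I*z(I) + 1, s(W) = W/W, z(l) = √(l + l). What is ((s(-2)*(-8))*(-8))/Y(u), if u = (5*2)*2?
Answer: -32/11997 - 640*√10/11997 ≈ -0.17136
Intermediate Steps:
z(l) = √2*√l (z(l) = √(2*l) = √2*√l)
s(W) = 1
u = 20 (u = 10*2 = 20)
Y(I) = 6 - 3*√2*I^(3/2) (Y(I) = 9 - 3*(I*(√2*√I) + 1) = 9 - 3*(√2*I^(3/2) + 1) = 9 - 3*(1 + √2*I^(3/2)) = 9 + (-3 - 3*√2*I^(3/2)) = 6 - 3*√2*I^(3/2))
((s(-2)*(-8))*(-8))/Y(u) = ((1*(-8))*(-8))/(6 - 3*√2*20^(3/2)) = (-8*(-8))/(6 - 3*√2*40*√5) = 64/(6 - 120*√10)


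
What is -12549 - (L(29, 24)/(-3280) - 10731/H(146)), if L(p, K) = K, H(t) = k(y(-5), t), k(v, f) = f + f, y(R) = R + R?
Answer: -10260039/820 ≈ -12512.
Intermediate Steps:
y(R) = 2*R
k(v, f) = 2*f
H(t) = 2*t
-12549 - (L(29, 24)/(-3280) - 10731/H(146)) = -12549 - (24/(-3280) - 10731/(2*146)) = -12549 - (24*(-1/3280) - 10731/292) = -12549 - (-3/410 - 10731*1/292) = -12549 - (-3/410 - 147/4) = -12549 - 1*(-30141/820) = -12549 + 30141/820 = -10260039/820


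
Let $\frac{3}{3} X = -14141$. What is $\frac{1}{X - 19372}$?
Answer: $- \frac{1}{33513} \approx -2.9839 \cdot 10^{-5}$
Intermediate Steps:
$X = -14141$
$\frac{1}{X - 19372} = \frac{1}{-14141 - 19372} = \frac{1}{-33513} = - \frac{1}{33513}$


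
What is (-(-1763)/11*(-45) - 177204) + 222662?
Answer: 420703/11 ≈ 38246.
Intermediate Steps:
(-(-1763)/11*(-45) - 177204) + 222662 = (-43*(-41/11)*(-45) - 177204) + 222662 = ((1763/11)*(-45) - 177204) + 222662 = (-79335/11 - 177204) + 222662 = -2028579/11 + 222662 = 420703/11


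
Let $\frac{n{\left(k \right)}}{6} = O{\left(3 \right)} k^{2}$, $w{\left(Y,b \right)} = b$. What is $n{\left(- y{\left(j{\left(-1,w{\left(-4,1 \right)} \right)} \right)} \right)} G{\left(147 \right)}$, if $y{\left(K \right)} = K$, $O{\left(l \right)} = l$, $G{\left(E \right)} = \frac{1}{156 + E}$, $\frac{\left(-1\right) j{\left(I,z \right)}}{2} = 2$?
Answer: $\frac{96}{101} \approx 0.95049$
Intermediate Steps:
$j{\left(I,z \right)} = -4$ ($j{\left(I,z \right)} = \left(-2\right) 2 = -4$)
$n{\left(k \right)} = 18 k^{2}$ ($n{\left(k \right)} = 6 \cdot 3 k^{2} = 18 k^{2}$)
$n{\left(- y{\left(j{\left(-1,w{\left(-4,1 \right)} \right)} \right)} \right)} G{\left(147 \right)} = \frac{18 \left(\left(-1\right) \left(-4\right)\right)^{2}}{156 + 147} = \frac{18 \cdot 4^{2}}{303} = 18 \cdot 16 \cdot \frac{1}{303} = 288 \cdot \frac{1}{303} = \frac{96}{101}$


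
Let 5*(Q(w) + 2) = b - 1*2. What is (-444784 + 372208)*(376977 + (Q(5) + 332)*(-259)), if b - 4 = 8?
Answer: -21118817664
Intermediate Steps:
b = 12 (b = 4 + 8 = 12)
Q(w) = 0 (Q(w) = -2 + (12 - 1*2)/5 = -2 + (12 - 2)/5 = -2 + (1/5)*10 = -2 + 2 = 0)
(-444784 + 372208)*(376977 + (Q(5) + 332)*(-259)) = (-444784 + 372208)*(376977 + (0 + 332)*(-259)) = -72576*(376977 + 332*(-259)) = -72576*(376977 - 85988) = -72576*290989 = -21118817664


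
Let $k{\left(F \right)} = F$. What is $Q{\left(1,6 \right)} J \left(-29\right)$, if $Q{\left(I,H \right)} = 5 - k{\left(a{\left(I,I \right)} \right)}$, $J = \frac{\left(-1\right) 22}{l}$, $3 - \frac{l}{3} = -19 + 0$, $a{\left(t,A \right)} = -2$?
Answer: $\frac{203}{3} \approx 67.667$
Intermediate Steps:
$l = 66$ ($l = 9 - 3 \left(-19 + 0\right) = 9 - -57 = 9 + 57 = 66$)
$J = - \frac{1}{3}$ ($J = \frac{\left(-1\right) 22}{66} = \left(-22\right) \frac{1}{66} = - \frac{1}{3} \approx -0.33333$)
$Q{\left(I,H \right)} = 7$ ($Q{\left(I,H \right)} = 5 - -2 = 5 + 2 = 7$)
$Q{\left(1,6 \right)} J \left(-29\right) = 7 \left(- \frac{1}{3}\right) \left(-29\right) = \left(- \frac{7}{3}\right) \left(-29\right) = \frac{203}{3}$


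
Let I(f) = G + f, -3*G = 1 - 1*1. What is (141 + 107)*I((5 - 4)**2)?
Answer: 248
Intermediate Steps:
G = 0 (G = -(1 - 1*1)/3 = -(1 - 1)/3 = -1/3*0 = 0)
I(f) = f (I(f) = 0 + f = f)
(141 + 107)*I((5 - 4)**2) = (141 + 107)*(5 - 4)**2 = 248*1**2 = 248*1 = 248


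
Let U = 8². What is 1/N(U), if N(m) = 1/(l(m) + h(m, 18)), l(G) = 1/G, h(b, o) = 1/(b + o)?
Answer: 73/2624 ≈ 0.027820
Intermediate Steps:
U = 64
N(m) = 1/(1/m + 1/(18 + m)) (N(m) = 1/(1/m + 1/(m + 18)) = 1/(1/m + 1/(18 + m)))
1/N(U) = 1/((½)*64*(18 + 64)/(9 + 64)) = 1/((½)*64*82/73) = 1/((½)*64*(1/73)*82) = 1/(2624/73) = 73/2624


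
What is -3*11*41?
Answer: -1353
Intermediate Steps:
-3*11*41 = -33*41 = -1353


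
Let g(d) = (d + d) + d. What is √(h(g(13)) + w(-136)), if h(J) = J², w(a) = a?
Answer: √1385 ≈ 37.216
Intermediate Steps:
g(d) = 3*d (g(d) = 2*d + d = 3*d)
√(h(g(13)) + w(-136)) = √((3*13)² - 136) = √(39² - 136) = √(1521 - 136) = √1385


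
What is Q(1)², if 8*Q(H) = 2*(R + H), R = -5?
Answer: 1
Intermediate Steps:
Q(H) = -5/4 + H/4 (Q(H) = (2*(-5 + H))/8 = (-10 + 2*H)/8 = -5/4 + H/4)
Q(1)² = (-5/4 + (¼)*1)² = (-5/4 + ¼)² = (-1)² = 1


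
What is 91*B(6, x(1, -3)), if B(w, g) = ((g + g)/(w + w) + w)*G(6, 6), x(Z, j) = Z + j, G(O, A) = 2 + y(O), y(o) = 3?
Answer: 7735/3 ≈ 2578.3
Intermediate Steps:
G(O, A) = 5 (G(O, A) = 2 + 3 = 5)
B(w, g) = 5*w + 5*g/w (B(w, g) = ((g + g)/(w + w) + w)*5 = ((2*g)/((2*w)) + w)*5 = ((2*g)*(1/(2*w)) + w)*5 = (g/w + w)*5 = (w + g/w)*5 = 5*w + 5*g/w)
91*B(6, x(1, -3)) = 91*(5*6 + 5*(1 - 3)/6) = 91*(30 + 5*(-2)*(⅙)) = 91*(30 - 5/3) = 91*(85/3) = 7735/3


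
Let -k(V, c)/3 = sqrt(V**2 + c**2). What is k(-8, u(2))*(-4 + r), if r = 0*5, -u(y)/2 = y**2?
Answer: 96*sqrt(2) ≈ 135.76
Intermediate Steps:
u(y) = -2*y**2
r = 0
k(V, c) = -3*sqrt(V**2 + c**2)
k(-8, u(2))*(-4 + r) = (-3*sqrt((-8)**2 + (-2*2**2)**2))*(-4 + 0) = -3*sqrt(64 + (-2*4)**2)*(-4) = -3*sqrt(64 + (-8)**2)*(-4) = -3*sqrt(64 + 64)*(-4) = -24*sqrt(2)*(-4) = 96*sqrt(2)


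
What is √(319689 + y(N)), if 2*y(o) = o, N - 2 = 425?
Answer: √1279610/2 ≈ 565.60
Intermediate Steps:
N = 427 (N = 2 + 425 = 427)
y(o) = o/2
√(319689 + y(N)) = √(319689 + (½)*427) = √(319689 + 427/2) = √(639805/2) = √1279610/2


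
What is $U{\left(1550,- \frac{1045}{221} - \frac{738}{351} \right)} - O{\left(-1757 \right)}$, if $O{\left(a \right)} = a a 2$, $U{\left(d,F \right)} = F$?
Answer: $- \frac{4093431503}{663} \approx -6.1741 \cdot 10^{6}$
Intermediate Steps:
$O{\left(a \right)} = 2 a^{2}$ ($O{\left(a \right)} = a^{2} \cdot 2 = 2 a^{2}$)
$U{\left(1550,- \frac{1045}{221} - \frac{738}{351} \right)} - O{\left(-1757 \right)} = \left(- \frac{1045}{221} - \frac{738}{351}\right) - 2 \left(-1757\right)^{2} = \left(\left(-1045\right) \frac{1}{221} - \frac{82}{39}\right) - 2 \cdot 3087049 = \left(- \frac{1045}{221} - \frac{82}{39}\right) - 6174098 = - \frac{4529}{663} - 6174098 = - \frac{4093431503}{663}$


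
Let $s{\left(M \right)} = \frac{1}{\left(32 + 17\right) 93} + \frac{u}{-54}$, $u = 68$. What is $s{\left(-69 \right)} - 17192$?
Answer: $- \frac{705147133}{41013} \approx -17193.0$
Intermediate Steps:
$s{\left(M \right)} = - \frac{51637}{41013}$ ($s{\left(M \right)} = \frac{1}{\left(32 + 17\right) 93} + \frac{68}{-54} = \frac{1}{49} \cdot \frac{1}{93} + 68 \left(- \frac{1}{54}\right) = \frac{1}{49} \cdot \frac{1}{93} - \frac{34}{27} = \frac{1}{4557} - \frac{34}{27} = - \frac{51637}{41013}$)
$s{\left(-69 \right)} - 17192 = - \frac{51637}{41013} - 17192 = - \frac{705147133}{41013}$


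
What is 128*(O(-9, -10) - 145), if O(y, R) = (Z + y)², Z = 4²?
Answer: -12288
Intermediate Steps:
Z = 16
O(y, R) = (16 + y)²
128*(O(-9, -10) - 145) = 128*((16 - 9)² - 145) = 128*(7² - 145) = 128*(49 - 145) = 128*(-96) = -12288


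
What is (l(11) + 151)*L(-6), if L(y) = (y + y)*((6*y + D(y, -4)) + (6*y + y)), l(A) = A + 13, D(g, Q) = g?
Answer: 176400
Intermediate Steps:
l(A) = 13 + A
L(y) = 28*y² (L(y) = (y + y)*((6*y + y) + (6*y + y)) = (2*y)*(7*y + 7*y) = (2*y)*(14*y) = 28*y²)
(l(11) + 151)*L(-6) = ((13 + 11) + 151)*(28*(-6)²) = (24 + 151)*(28*36) = 175*1008 = 176400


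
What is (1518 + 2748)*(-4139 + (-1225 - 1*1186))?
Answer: -27942300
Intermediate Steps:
(1518 + 2748)*(-4139 + (-1225 - 1*1186)) = 4266*(-4139 + (-1225 - 1186)) = 4266*(-4139 - 2411) = 4266*(-6550) = -27942300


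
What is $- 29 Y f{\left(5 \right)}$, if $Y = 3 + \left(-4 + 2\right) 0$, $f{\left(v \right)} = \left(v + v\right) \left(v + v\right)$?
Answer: $-8700$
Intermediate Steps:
$f{\left(v \right)} = 4 v^{2}$ ($f{\left(v \right)} = 2 v 2 v = 4 v^{2}$)
$Y = 3$ ($Y = 3 - 0 = 3 + 0 = 3$)
$- 29 Y f{\left(5 \right)} = \left(-29\right) 3 \cdot 4 \cdot 5^{2} = - 87 \cdot 4 \cdot 25 = \left(-87\right) 100 = -8700$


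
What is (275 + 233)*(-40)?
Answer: -20320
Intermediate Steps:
(275 + 233)*(-40) = 508*(-40) = -20320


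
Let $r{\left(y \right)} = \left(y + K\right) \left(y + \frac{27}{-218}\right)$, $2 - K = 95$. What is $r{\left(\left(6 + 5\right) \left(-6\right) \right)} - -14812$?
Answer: $\frac{5521001}{218} \approx 25326.0$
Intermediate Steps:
$K = -93$ ($K = 2 - 95 = -93$)
$r{\left(y \right)} = \left(-93 + y\right) \left(- \frac{27}{218} + y\right)$ ($r{\left(y \right)} = \left(y - 93\right) \left(y + \frac{27}{-218}\right) = \left(-93 + y\right) \left(y + 27 \left(- \frac{1}{218}\right)\right) = \left(-93 + y\right) \left(y - \frac{27}{218}\right) = \left(-93 + y\right) \left(- \frac{27}{218} + y\right)$)
$r{\left(\left(6 + 5\right) \left(-6\right) \right)} - -14812 = \left(\frac{2511}{218} + \left(\left(6 + 5\right) \left(-6\right)\right)^{2} - \frac{20301 \left(6 + 5\right) \left(-6\right)}{218}\right) - -14812 = \left(\frac{2511}{218} + \left(11 \left(-6\right)\right)^{2} - \frac{20301 \cdot 11 \left(-6\right)}{218}\right) + 14812 = \left(\frac{2511}{218} + \left(-66\right)^{2} - - \frac{669933}{109}\right) + 14812 = \left(\frac{2511}{218} + 4356 + \frac{669933}{109}\right) + 14812 = \frac{2291985}{218} + 14812 = \frac{5521001}{218}$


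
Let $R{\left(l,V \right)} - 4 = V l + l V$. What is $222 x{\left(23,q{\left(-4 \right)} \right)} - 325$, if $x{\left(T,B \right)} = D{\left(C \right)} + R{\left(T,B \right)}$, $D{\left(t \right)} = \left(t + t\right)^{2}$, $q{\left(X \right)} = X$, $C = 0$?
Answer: $-40285$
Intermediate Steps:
$R{\left(l,V \right)} = 4 + 2 V l$ ($R{\left(l,V \right)} = 4 + \left(V l + l V\right) = 4 + \left(V l + V l\right) = 4 + 2 V l$)
$D{\left(t \right)} = 4 t^{2}$ ($D{\left(t \right)} = \left(2 t\right)^{2} = 4 t^{2}$)
$x{\left(T,B \right)} = 4 + 2 B T$ ($x{\left(T,B \right)} = 4 \cdot 0^{2} + \left(4 + 2 B T\right) = 4 \cdot 0 + \left(4 + 2 B T\right) = 0 + \left(4 + 2 B T\right) = 4 + 2 B T$)
$222 x{\left(23,q{\left(-4 \right)} \right)} - 325 = 222 \left(4 + 2 \left(-4\right) 23\right) - 325 = 222 \left(4 - 184\right) - 325 = 222 \left(-180\right) - 325 = -39960 - 325 = -40285$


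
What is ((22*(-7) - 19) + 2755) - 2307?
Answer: 275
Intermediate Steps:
((22*(-7) - 19) + 2755) - 2307 = ((-154 - 19) + 2755) - 2307 = (-173 + 2755) - 2307 = 2582 - 2307 = 275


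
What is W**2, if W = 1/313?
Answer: 1/97969 ≈ 1.0207e-5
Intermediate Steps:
W = 1/313 ≈ 0.0031949
W**2 = (1/313)**2 = 1/97969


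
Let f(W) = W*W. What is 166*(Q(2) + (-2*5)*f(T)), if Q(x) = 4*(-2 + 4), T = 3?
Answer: -13612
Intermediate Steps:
Q(x) = 8 (Q(x) = 4*2 = 8)
f(W) = W²
166*(Q(2) + (-2*5)*f(T)) = 166*(8 - 2*5*3²) = 166*(8 - 10*9) = 166*(8 - 90) = 166*(-82) = -13612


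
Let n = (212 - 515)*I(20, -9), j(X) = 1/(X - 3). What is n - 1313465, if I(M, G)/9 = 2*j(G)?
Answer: -2626021/2 ≈ -1.3130e+6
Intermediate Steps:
j(X) = 1/(-3 + X)
I(M, G) = 18/(-3 + G) (I(M, G) = 9*(2/(-3 + G)) = 18/(-3 + G))
n = 909/2 (n = (212 - 515)*(18/(-3 - 9)) = -5454/(-12) = -5454*(-1)/12 = -303*(-3/2) = 909/2 ≈ 454.50)
n - 1313465 = 909/2 - 1313465 = -2626021/2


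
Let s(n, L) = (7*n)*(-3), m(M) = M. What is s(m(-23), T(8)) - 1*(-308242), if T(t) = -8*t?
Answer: 308725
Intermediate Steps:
s(n, L) = -21*n
s(m(-23), T(8)) - 1*(-308242) = -21*(-23) - 1*(-308242) = 483 + 308242 = 308725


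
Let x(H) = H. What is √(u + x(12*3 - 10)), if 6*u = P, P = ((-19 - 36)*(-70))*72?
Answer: √46226 ≈ 215.00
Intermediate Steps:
P = 277200 (P = -55*(-70)*72 = 3850*72 = 277200)
u = 46200 (u = (⅙)*277200 = 46200)
√(u + x(12*3 - 10)) = √(46200 + (12*3 - 10)) = √(46200 + (36 - 10)) = √(46200 + 26) = √46226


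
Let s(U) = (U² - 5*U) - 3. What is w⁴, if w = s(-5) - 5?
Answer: 3111696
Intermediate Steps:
s(U) = -3 + U² - 5*U
w = 42 (w = (-3 + (-5)² - 5*(-5)) - 5 = (-3 + 25 + 25) - 5 = 47 - 5 = 42)
w⁴ = 42⁴ = 3111696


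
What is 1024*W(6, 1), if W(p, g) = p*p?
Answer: 36864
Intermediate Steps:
W(p, g) = p²
1024*W(6, 1) = 1024*6² = 1024*36 = 36864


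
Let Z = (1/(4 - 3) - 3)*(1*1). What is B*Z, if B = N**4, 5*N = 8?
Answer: -8192/625 ≈ -13.107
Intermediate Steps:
N = 8/5 (N = (1/5)*8 = 8/5 ≈ 1.6000)
B = 4096/625 (B = (8/5)**4 = 4096/625 ≈ 6.5536)
Z = -2 (Z = (1/1 - 3)*1 = (1 - 3)*1 = -2*1 = -2)
B*Z = (4096/625)*(-2) = -8192/625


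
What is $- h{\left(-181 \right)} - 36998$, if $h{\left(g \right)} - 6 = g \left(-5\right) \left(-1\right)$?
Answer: $-36099$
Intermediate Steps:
$h{\left(g \right)} = 6 + 5 g$ ($h{\left(g \right)} = 6 + g \left(-5\right) \left(-1\right) = 6 + - 5 g \left(-1\right) = 6 + 5 g$)
$- h{\left(-181 \right)} - 36998 = - (6 + 5 \left(-181\right)) - 36998 = - (6 - 905) - 36998 = \left(-1\right) \left(-899\right) - 36998 = 899 - 36998 = -36099$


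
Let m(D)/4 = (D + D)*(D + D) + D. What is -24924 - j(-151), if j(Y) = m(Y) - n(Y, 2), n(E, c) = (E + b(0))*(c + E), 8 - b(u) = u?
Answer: -367829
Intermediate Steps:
b(u) = 8 - u
m(D) = 4*D + 16*D**2 (m(D) = 4*((D + D)*(D + D) + D) = 4*((2*D)*(2*D) + D) = 4*(4*D**2 + D) = 4*(D + 4*D**2) = 4*D + 16*D**2)
n(E, c) = (8 + E)*(E + c) (n(E, c) = (E + (8 - 1*0))*(c + E) = (E + (8 + 0))*(E + c) = (E + 8)*(E + c) = (8 + E)*(E + c))
j(Y) = -16 - Y**2 - 10*Y + 4*Y*(1 + 4*Y) (j(Y) = 4*Y*(1 + 4*Y) - (Y**2 + 8*Y + 8*2 + Y*2) = 4*Y*(1 + 4*Y) - (Y**2 + 8*Y + 16 + 2*Y) = 4*Y*(1 + 4*Y) - (16 + Y**2 + 10*Y) = 4*Y*(1 + 4*Y) + (-16 - Y**2 - 10*Y) = -16 - Y**2 - 10*Y + 4*Y*(1 + 4*Y))
-24924 - j(-151) = -24924 - (-16 - 6*(-151) + 15*(-151)**2) = -24924 - (-16 + 906 + 15*22801) = -24924 - (-16 + 906 + 342015) = -24924 - 1*342905 = -24924 - 342905 = -367829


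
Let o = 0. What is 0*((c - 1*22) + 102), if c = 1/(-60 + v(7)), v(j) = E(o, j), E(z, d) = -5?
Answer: 0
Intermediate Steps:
v(j) = -5
c = -1/65 (c = 1/(-60 - 5) = 1/(-65) = -1/65 ≈ -0.015385)
0*((c - 1*22) + 102) = 0*((-1/65 - 1*22) + 102) = 0*((-1/65 - 22) + 102) = 0*(-1431/65 + 102) = 0*(5199/65) = 0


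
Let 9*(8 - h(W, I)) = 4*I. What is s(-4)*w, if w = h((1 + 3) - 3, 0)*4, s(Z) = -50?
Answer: -1600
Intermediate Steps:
h(W, I) = 8 - 4*I/9
w = 32 (w = (8 - 4/9*0)*4 = (8 + 0)*4 = 8*4 = 32)
s(-4)*w = -50*32 = -1600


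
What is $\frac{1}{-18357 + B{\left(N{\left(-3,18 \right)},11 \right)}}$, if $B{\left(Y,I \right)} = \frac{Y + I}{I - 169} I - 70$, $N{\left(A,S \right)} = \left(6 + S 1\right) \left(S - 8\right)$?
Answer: $- \frac{158}{2914227} \approx -5.4217 \cdot 10^{-5}$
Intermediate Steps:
$N{\left(A,S \right)} = \left(-8 + S\right) \left(6 + S\right)$ ($N{\left(A,S \right)} = \left(6 + S\right) \left(-8 + S\right) = \left(-8 + S\right) \left(6 + S\right)$)
$B{\left(Y,I \right)} = -70 + \frac{I \left(I + Y\right)}{-169 + I}$ ($B{\left(Y,I \right)} = \frac{I + Y}{-169 + I} I - 70 = \frac{I \left(I + Y\right)}{-169 + I} - 70 = -70 + \frac{I \left(I + Y\right)}{-169 + I}$)
$\frac{1}{-18357 + B{\left(N{\left(-3,18 \right)},11 \right)}} = \frac{1}{-18357 + \frac{11830 + 11^{2} - 770 + 11 \left(-48 + 18^{2} - 36\right)}{-169 + 11}} = \frac{1}{-18357 + \frac{11830 + 121 - 770 + 11 \left(-48 + 324 - 36\right)}{-158}} = \frac{1}{-18357 - \frac{11830 + 121 - 770 + 11 \cdot 240}{158}} = \frac{1}{-18357 - \frac{11830 + 121 - 770 + 2640}{158}} = \frac{1}{-18357 - \frac{13821}{158}} = \frac{1}{- \frac{2914227}{158}} = - \frac{158}{2914227}$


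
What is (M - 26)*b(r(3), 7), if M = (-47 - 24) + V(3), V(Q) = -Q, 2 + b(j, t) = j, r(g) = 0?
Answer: 200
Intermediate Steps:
b(j, t) = -2 + j
M = -74 (M = (-47 - 24) - 1*3 = -71 - 3 = -74)
(M - 26)*b(r(3), 7) = (-74 - 26)*(-2 + 0) = -100*(-2) = 200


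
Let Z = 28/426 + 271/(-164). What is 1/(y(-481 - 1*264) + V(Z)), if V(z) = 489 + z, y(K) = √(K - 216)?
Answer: 594763445172/291068261878705 - 37827583344*I/291068261878705 ≈ 0.0020434 - 0.00012996*I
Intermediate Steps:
Z = -55427/34932 (Z = 28*(1/426) + 271*(-1/164) = 14/213 - 271/164 = -55427/34932 ≈ -1.5867)
y(K) = √(-216 + K)
1/(y(-481 - 1*264) + V(Z)) = 1/(√(-216 + (-481 - 1*264)) + (489 - 55427/34932)) = 1/(√(-216 + (-481 - 264)) + 17026321/34932) = 1/(√(-216 - 745) + 17026321/34932) = 1/(√(-961) + 17026321/34932) = 1/(31*I + 17026321/34932) = 1/(17026321/34932 + 31*I) = 1220244624*(17026321/34932 - 31*I)/291068261878705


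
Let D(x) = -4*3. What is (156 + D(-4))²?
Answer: 20736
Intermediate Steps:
D(x) = -12
(156 + D(-4))² = (156 - 12)² = 144² = 20736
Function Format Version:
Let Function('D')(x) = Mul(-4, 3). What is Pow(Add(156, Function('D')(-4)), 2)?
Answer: 20736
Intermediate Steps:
Function('D')(x) = -12
Pow(Add(156, Function('D')(-4)), 2) = Pow(Add(156, -12), 2) = Pow(144, 2) = 20736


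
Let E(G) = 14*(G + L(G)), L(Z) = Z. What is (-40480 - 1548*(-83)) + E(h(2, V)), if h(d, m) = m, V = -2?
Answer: 87948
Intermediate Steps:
E(G) = 28*G (E(G) = 14*(G + G) = 14*(2*G) = 28*G)
(-40480 - 1548*(-83)) + E(h(2, V)) = (-40480 - 1548*(-83)) + 28*(-2) = (-40480 + 128484) - 56 = 88004 - 56 = 87948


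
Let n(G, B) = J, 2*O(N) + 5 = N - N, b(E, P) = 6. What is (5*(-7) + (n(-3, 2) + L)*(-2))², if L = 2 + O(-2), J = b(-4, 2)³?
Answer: 217156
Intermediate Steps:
O(N) = -5/2 (O(N) = -5/2 + (N - N)/2 = -5/2 + (½)*0 = -5/2 + 0 = -5/2)
J = 216 (J = 6³ = 216)
n(G, B) = 216
L = -½ (L = 2 - 5/2 = -½ ≈ -0.50000)
(5*(-7) + (n(-3, 2) + L)*(-2))² = (5*(-7) + (216 - ½)*(-2))² = (-35 + (431/2)*(-2))² = (-35 - 431)² = (-466)² = 217156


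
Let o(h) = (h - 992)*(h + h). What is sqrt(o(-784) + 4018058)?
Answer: sqrt(6802826) ≈ 2608.2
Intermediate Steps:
o(h) = 2*h*(-992 + h) (o(h) = (-992 + h)*(2*h) = 2*h*(-992 + h))
sqrt(o(-784) + 4018058) = sqrt(2*(-784)*(-992 - 784) + 4018058) = sqrt(2*(-784)*(-1776) + 4018058) = sqrt(2784768 + 4018058) = sqrt(6802826)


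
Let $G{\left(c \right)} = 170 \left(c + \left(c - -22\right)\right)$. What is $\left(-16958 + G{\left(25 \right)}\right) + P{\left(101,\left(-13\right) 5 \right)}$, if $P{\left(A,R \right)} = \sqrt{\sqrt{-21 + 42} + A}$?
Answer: $-4718 + \sqrt{101 + \sqrt{21}} \approx -4707.7$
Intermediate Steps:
$P{\left(A,R \right)} = \sqrt{A + \sqrt{21}}$ ($P{\left(A,R \right)} = \sqrt{\sqrt{21} + A} = \sqrt{A + \sqrt{21}}$)
$G{\left(c \right)} = 3740 + 340 c$ ($G{\left(c \right)} = 170 \left(c + \left(c + 22\right)\right) = 170 \left(c + \left(22 + c\right)\right) = 170 \left(22 + 2 c\right) = 3740 + 340 c$)
$\left(-16958 + G{\left(25 \right)}\right) + P{\left(101,\left(-13\right) 5 \right)} = \left(-16958 + \left(3740 + 340 \cdot 25\right)\right) + \sqrt{101 + \sqrt{21}} = \left(-16958 + \left(3740 + 8500\right)\right) + \sqrt{101 + \sqrt{21}} = \left(-16958 + 12240\right) + \sqrt{101 + \sqrt{21}} = -4718 + \sqrt{101 + \sqrt{21}}$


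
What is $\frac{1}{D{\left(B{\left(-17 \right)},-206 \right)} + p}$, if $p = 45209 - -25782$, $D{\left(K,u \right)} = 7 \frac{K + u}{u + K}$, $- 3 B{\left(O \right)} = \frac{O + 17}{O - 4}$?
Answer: $\frac{1}{70998} \approx 1.4085 \cdot 10^{-5}$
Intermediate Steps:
$B{\left(O \right)} = - \frac{17 + O}{3 \left(-4 + O\right)}$ ($B{\left(O \right)} = - \frac{\left(O + 17\right) \frac{1}{O - 4}}{3} = - \frac{\left(17 + O\right) \frac{1}{-4 + O}}{3} = - \frac{\frac{1}{-4 + O} \left(17 + O\right)}{3} = - \frac{17 + O}{3 \left(-4 + O\right)}$)
$D{\left(K,u \right)} = 7$ ($D{\left(K,u \right)} = 7 \frac{K + u}{K + u} = 7 \cdot 1 = 7$)
$p = 70991$ ($p = 45209 + 25782 = 70991$)
$\frac{1}{D{\left(B{\left(-17 \right)},-206 \right)} + p} = \frac{1}{7 + 70991} = \frac{1}{70998}$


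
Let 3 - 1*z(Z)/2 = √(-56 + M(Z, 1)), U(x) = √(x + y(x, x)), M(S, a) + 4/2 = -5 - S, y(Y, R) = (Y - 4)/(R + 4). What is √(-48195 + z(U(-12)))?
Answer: √(-48189 - 2*√(-63 - I*√10)) ≈ 0.0362 + 219.52*I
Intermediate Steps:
y(Y, R) = (-4 + Y)/(4 + R)
M(S, a) = -7 - S (M(S, a) = -2 + (-5 - S) = -7 - S)
U(x) = √(x + (-4 + x)/(4 + x))
z(Z) = 6 - 2*√(-63 - Z) (z(Z) = 6 - 2*√(-56 + (-7 - Z)) = 6 - 2*√(-63 - Z))
√(-48195 + z(U(-12))) = √(-48195 + (6 - 2*√(-63 - √((-4 - 12 - 12*(4 - 12))/(4 - 12))))) = √(-48195 + (6 - 2*√(-63 - √((-4 - 12 - 12*(-8))/(-8))))) = √(-48195 + (6 - 2*√(-63 - √(-(-4 - 12 + 96)/8)))) = √(-48195 + (6 - 2*√(-63 - √(-⅛*80)))) = √(-48195 + (6 - 2*√(-63 - √(-10)))) = √(-48195 + (6 - 2*√(-63 - I*√10))) = √(-48189 - 2*√(-63 - I*√10))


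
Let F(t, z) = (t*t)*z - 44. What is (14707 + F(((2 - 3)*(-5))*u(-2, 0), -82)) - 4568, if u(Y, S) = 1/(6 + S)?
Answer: 180685/18 ≈ 10038.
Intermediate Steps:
F(t, z) = -44 + z*t**2 (F(t, z) = t**2*z - 44 = z*t**2 - 44 = -44 + z*t**2)
(14707 + F(((2 - 3)*(-5))*u(-2, 0), -82)) - 4568 = (14707 + (-44 - 82*25*(2 - 3)**2/(6 + 0)**2)) - 4568 = (14707 + (-44 - 82*(-1*(-5)/6)**2)) - 4568 = (14707 + (-44 - 82*(5*(1/6))**2)) - 4568 = (14707 + (-44 - 82*(5/6)**2)) - 4568 = (14707 + (-44 - 82*25/36)) - 4568 = (14707 + (-44 - 1025/18)) - 4568 = (14707 - 1817/18) - 4568 = 262909/18 - 4568 = 180685/18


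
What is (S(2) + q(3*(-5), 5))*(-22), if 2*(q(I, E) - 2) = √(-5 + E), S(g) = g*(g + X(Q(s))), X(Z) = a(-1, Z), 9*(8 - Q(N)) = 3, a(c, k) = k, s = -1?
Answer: -1408/3 ≈ -469.33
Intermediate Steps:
Q(N) = 23/3 (Q(N) = 8 - ⅑*3 = 8 - ⅓ = 23/3)
X(Z) = Z
S(g) = g*(23/3 + g) (S(g) = g*(g + 23/3) = g*(23/3 + g))
q(I, E) = 2 + √(-5 + E)/2
(S(2) + q(3*(-5), 5))*(-22) = ((⅓)*2*(23 + 3*2) + (2 + √(-5 + 5)/2))*(-22) = ((⅓)*2*(23 + 6) + (2 + √0/2))*(-22) = ((⅓)*2*29 + (2 + (½)*0))*(-22) = (58/3 + (2 + 0))*(-22) = (58/3 + 2)*(-22) = (64/3)*(-22) = -1408/3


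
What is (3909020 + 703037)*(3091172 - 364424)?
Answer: 12575917200636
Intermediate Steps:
(3909020 + 703037)*(3091172 - 364424) = 4612057*2726748 = 12575917200636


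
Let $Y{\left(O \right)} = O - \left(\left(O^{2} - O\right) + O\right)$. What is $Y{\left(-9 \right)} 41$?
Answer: $-3690$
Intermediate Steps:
$Y{\left(O \right)} = O - O^{2}$
$Y{\left(-9 \right)} 41 = - 9 \left(1 - -9\right) 41 = - 9 \left(1 + 9\right) 41 = \left(-9\right) 10 \cdot 41 = \left(-90\right) 41 = -3690$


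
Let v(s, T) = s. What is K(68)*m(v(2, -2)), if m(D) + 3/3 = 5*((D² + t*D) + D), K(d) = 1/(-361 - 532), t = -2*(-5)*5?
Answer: -529/893 ≈ -0.59239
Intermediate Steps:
t = 50 (t = 10*5 = 50)
K(d) = -1/893 (K(d) = 1/(-893) = -1/893)
m(D) = -1 + 5*D² + 255*D (m(D) = -1 + 5*((D² + 50*D) + D) = -1 + 5*(D² + 51*D) = -1 + (5*D² + 255*D) = -1 + 5*D² + 255*D)
K(68)*m(v(2, -2)) = -(-1 + 5*2² + 255*2)/893 = -(-1 + 5*4 + 510)/893 = -(-1 + 20 + 510)/893 = -1/893*529 = -529/893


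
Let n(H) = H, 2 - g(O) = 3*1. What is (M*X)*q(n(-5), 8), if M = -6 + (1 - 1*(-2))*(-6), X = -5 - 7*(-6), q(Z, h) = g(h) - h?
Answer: 7992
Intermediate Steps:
g(O) = -1 (g(O) = 2 - 3 = -1)
q(Z, h) = -1 - h
X = 37 (X = -5 + 42 = 37)
M = -24 (M = -6 + (1 + 2)*(-6) = -6 + 3*(-6) = -6 - 18 = -24)
(M*X)*q(n(-5), 8) = (-24*37)*(-1 - 1*8) = -888*(-1 - 8) = -888*(-9) = 7992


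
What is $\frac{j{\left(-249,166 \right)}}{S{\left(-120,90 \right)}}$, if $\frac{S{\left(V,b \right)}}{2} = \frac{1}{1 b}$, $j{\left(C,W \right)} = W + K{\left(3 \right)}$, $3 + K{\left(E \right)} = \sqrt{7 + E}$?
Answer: $7335 + 45 \sqrt{10} \approx 7477.3$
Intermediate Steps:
$K{\left(E \right)} = -3 + \sqrt{7 + E}$
$j{\left(C,W \right)} = -3 + W + \sqrt{10}$ ($j{\left(C,W \right)} = W - \left(3 - \sqrt{7 + 3}\right) = W - \left(3 - \sqrt{10}\right) = -3 + W + \sqrt{10}$)
$S{\left(V,b \right)} = \frac{2}{b}$ ($S{\left(V,b \right)} = \frac{2}{1 b} = \frac{2}{b}$)
$\frac{j{\left(-249,166 \right)}}{S{\left(-120,90 \right)}} = \frac{-3 + 166 + \sqrt{10}}{2 \cdot \frac{1}{90}} = \frac{163 + \sqrt{10}}{2 \cdot \frac{1}{90}} = \left(163 + \sqrt{10}\right) \frac{1}{\frac{1}{45}} = \left(163 + \sqrt{10}\right) 45 = 7335 + 45 \sqrt{10}$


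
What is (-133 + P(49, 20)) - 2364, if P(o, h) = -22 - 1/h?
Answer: -50381/20 ≈ -2519.1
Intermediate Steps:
(-133 + P(49, 20)) - 2364 = (-133 + (-22 - 1/20)) - 2364 = (-133 - 441/20) - 2364 = -3101/20 - 2364 = -50381/20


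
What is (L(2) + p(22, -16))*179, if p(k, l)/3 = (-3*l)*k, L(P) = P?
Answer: 567430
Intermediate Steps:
p(k, l) = -9*k*l (p(k, l) = 3*((-3*l)*k) = 3*(-3*k*l) = -9*k*l)
(L(2) + p(22, -16))*179 = (2 - 9*22*(-16))*179 = (2 + 3168)*179 = 3170*179 = 567430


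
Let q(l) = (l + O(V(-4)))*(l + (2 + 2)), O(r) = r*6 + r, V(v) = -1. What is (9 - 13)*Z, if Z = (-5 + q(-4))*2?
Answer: 40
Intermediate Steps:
O(r) = 7*r (O(r) = 6*r + r = 7*r)
q(l) = (-7 + l)*(4 + l) (q(l) = (l + 7*(-1))*(l + (2 + 2)) = (l - 7)*(l + 4) = (-7 + l)*(4 + l))
Z = -10 (Z = (-5 + (-28 + (-4)² - 3*(-4)))*2 = (-5 + (-28 + 16 + 12))*2 = (-5 + 0)*2 = -5*2 = -10)
(9 - 13)*Z = (9 - 13)*(-10) = -4*(-10) = 40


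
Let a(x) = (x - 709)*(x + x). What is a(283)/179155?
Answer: -241116/179155 ≈ -1.3459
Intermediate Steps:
a(x) = 2*x*(-709 + x) (a(x) = (-709 + x)*(2*x) = 2*x*(-709 + x))
a(283)/179155 = (2*283*(-709 + 283))/179155 = (2*283*(-426))*(1/179155) = -241116*1/179155 = -241116/179155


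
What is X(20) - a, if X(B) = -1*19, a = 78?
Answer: -97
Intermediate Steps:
X(B) = -19
X(20) - a = -19 - 1*78 = -19 - 78 = -97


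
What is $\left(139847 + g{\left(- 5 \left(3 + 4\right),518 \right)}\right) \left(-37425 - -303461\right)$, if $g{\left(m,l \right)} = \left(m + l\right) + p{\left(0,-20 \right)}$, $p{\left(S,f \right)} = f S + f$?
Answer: $37327511160$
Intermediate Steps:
$p{\left(S,f \right)} = f + S f$ ($p{\left(S,f \right)} = S f + f = f + S f$)
$g{\left(m,l \right)} = -20 + l + m$ ($g{\left(m,l \right)} = \left(m + l\right) - 20 \left(1 + 0\right) = \left(l + m\right) - 20 = -20 + l + m$)
$\left(139847 + g{\left(- 5 \left(3 + 4\right),518 \right)}\right) \left(-37425 - -303461\right) = \left(139847 - \left(-498 + 5 \left(3 + 4\right)\right)\right) \left(-37425 - -303461\right) = \left(139847 - -463\right) \left(-37425 + 303461\right) = \left(139847 - -463\right) 266036 = \left(139847 + 463\right) 266036 = 140310 \cdot 266036 = 37327511160$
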